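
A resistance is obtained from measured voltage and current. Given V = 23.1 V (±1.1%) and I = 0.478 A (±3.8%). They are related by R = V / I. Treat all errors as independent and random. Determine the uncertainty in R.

1.91 Ω

Each factor contributes (exponent × relative error)² to (δR/R)²:
  (1·δV/V)² = (1×0.0110)² = 0.000121;  (-1·δI/I)² = (-1×0.0380)² = 0.00144
δR/R = √(0.00156) = 0.0396
R = 48.3 Ω, so δR = 0.0396 × 48.3 = 1.91 Ω.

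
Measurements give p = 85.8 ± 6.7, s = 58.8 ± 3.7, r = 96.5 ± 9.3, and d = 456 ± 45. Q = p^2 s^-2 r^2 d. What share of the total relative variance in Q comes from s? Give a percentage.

18.2%

(δQ/Q)² = (2·δp/p)² + (-2·δs/s)² + (2·δr/r)² + (1·δd/d)²
  p term: (2×0.0781)² = 0.0244
  s term: (-2×0.0629)² = 0.0158
  r term: (2×0.0964)² = 0.0372
  d term: (1×0.0987)² = 0.00974
Total = 0.0871. Share from s = 0.0158/0.0871 = 0.182.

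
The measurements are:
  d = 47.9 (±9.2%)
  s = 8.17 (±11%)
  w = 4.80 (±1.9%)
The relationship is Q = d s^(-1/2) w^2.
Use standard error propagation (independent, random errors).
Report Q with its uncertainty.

Relative error in a monomial: (δQ/Q)² = Σ (nᵢ · δxᵢ/xᵢ)².
  (1·δd/d)² = (1×0.0920)² = 0.00846;  (−½·δs/s)² = (-0.5×0.110)² = 0.00302;  (2·δw/w)² = (2×0.0190)² = 0.00144
δQ/Q = √(0.0129) = 0.114
Q = 386, so δQ = 0.114 × 386 = 43.9.

386 ± 43.9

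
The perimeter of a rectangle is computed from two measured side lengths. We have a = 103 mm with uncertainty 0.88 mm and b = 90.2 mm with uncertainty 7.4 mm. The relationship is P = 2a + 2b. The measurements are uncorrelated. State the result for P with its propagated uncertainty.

Absolute uncertainties add in quadrature for a linear combination:
  (2·δa)² = 3.10;  (2·δb)² = 219
δP = √(222) = 14.9 mm
P = 386 mm.

386 ± 14.9 mm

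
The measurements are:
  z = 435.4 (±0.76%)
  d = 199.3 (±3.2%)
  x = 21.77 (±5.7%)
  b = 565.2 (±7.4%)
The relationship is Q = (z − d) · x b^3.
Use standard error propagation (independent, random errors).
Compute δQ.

Let u = z − d = 236.1. δu = √(δz² + δd²) = √(10.9 + 40.7) = 7.18, so δu/u = 0.0304.
Q is then a monomial in u, x, b:
δQ/Q = √((δu/u)² + (1·δx/x)² + (3·δb/b)²) = √(0.000926 + 0.00325 + 0.0493) = 0.231
Q = 9.28e+11, so δQ = 0.231 × 9.28e+11 = 2.15e+11.

2.15e+11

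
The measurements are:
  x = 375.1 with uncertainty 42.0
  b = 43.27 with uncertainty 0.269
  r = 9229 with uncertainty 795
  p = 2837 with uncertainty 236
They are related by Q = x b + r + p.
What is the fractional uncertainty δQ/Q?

0.0707

Let w = x·b = 16230. δw/w = √((1·δx/x)² + (1·δb/b)²) = √(0.0125 + 3.86e-05) = 0.112, so δw = 1820.
Q = w + r + p: δQ = √(δw² + δr² + δp²) = √(3.31e+06 + 6.32e+05 + 55700) = 2000
Q = 28300, so δQ/Q = 2000/28300 = 0.0707.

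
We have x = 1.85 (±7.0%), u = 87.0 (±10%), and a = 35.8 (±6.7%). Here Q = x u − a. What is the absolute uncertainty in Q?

Let p = x·u = 161. δp/p = √((1·δx/x)² + (1·δu/u)²) = √(0.00490 + 0.0100) = 0.122, so δp = 19.6.
Q = p − a: δQ = √(δp² + δa²) = √(386 + 5.75) = 19.8

19.8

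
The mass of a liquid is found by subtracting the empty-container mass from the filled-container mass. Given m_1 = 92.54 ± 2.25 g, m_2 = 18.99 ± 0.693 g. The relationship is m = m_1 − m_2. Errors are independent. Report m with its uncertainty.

73.55 ± 2.35 g

Absolute uncertainties add in quadrature for a linear combination:
  (δm_1)² = 5.06;  (δm_2)² = 0.480
δm = √(5.54) = 2.35 g
m = 73.55 g.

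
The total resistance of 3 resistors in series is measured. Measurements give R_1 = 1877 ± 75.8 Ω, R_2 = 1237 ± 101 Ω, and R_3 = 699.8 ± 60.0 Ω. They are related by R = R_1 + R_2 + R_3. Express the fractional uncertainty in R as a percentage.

3.67%

R is a linear combination, so absolute uncertainties add in quadrature:
  (δR_1)² = 5750;  (δR_2)² = 10200;  (δR_3)² = 3600
δR = √(19500) = 140 Ω
R = 3814 Ω, so δR/R = 140/3814 = 0.0367.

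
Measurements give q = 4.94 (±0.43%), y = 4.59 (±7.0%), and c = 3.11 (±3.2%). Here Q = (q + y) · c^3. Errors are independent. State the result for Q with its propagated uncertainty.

287 ± 29.2

Let u = q + y = 9.53. δu = √(δq² + δy²) = √(0.000451 + 0.103) = 0.322, so δu/u = 0.0338.
Q is then a monomial in u, c:
δQ/Q = √((δu/u)² + (3·δc/c)²) = √(0.00114 + 0.00922) = 0.102
Q = 287, so δQ = 0.102 × 287 = 29.2.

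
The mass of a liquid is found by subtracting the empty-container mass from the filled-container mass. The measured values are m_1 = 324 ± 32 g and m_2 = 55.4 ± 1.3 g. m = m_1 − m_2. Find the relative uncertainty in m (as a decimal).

Sums and differences: (δm)² = Σ (cᵢ δxᵢ)².
  (δm_1)² = 1020;  (δm_2)² = 1.69
δm = √(1030) = 32.0 g
m = 269 g, so δm/m = 32.0/269 = 0.119.

0.119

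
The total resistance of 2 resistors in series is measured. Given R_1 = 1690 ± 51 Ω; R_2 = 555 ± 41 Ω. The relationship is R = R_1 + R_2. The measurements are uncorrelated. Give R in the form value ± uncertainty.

2240 ± 65.4 Ω

For a sum/difference, combine absolute errors in quadrature:
  (δR_1)² = 2600;  (δR_2)² = 1680
δR = √(4280) = 65.4 Ω
R = 2240 Ω.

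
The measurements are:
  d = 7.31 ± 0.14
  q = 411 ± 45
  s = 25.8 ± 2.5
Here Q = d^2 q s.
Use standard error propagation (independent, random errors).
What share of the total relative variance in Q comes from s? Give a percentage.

(δQ/Q)² = (2·δd/d)² + (1·δq/q)² + (1·δs/s)²
  d term: (2×0.0192)² = 0.00147
  q term: (1×0.109)² = 0.0120
  s term: (1×0.0969)² = 0.00939
Total = 0.0228. Share from s = 0.00939/0.0228 = 0.411.

41.1%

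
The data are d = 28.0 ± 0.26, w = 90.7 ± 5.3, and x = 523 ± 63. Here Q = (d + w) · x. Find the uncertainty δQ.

Let u = d + w = 119. δu = √(δd² + δw²) = √(0.0676 + 28.1) = 5.31, so δu/u = 0.0447.
Q is then a monomial in u, x:
δQ/Q = √((δu/u)² + (1·δx/x)²) = √(0.00200 + 0.0145) = 0.128
Q = 62100, so δQ = 0.128 × 62100 = 7980.

7980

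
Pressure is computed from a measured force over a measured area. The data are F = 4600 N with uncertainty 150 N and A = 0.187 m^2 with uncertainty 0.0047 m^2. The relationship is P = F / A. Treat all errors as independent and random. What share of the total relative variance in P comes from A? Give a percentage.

37.3%

(δP/P)² = (1·δF/F)² + (-1·δA/A)²
  F term: (1×0.0326)² = 0.00106
  A term: (-1×0.0251)² = 0.000632
Total = 0.00170. Share from A = 0.000632/0.00170 = 0.373.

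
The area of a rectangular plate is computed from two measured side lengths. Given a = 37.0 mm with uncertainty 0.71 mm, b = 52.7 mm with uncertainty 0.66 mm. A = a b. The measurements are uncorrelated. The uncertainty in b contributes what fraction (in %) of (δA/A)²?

29.9%

(δA/A)² = (1·δa/a)² + (1·δb/b)²
  a term: (1×0.0192)² = 0.000368
  b term: (1×0.0125)² = 0.000157
Total = 0.000525. Share from b = 0.000157/0.000525 = 0.299.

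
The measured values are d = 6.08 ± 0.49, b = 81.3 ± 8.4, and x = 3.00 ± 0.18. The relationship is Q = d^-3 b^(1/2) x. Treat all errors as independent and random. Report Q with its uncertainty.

0.120 ± 0.0306

For a monomial Q ∝ d^-3, b^(1/2), x, fractional errors add in quadrature:
  (-3·δd/d)² = (-3×0.0806)² = 0.0585;  (½·δb/b)² = (0.5×0.103)² = 0.00267;  (1·δx/x)² = (1×0.0600)² = 0.00360
δQ/Q = √(0.0647) = 0.254
Q = 0.120, so δQ = 0.254 × 0.120 = 0.0306.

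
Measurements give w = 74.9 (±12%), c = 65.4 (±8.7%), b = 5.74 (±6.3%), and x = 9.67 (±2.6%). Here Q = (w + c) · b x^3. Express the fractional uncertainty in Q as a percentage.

12.6%

Let u = w + c = 140. δu = √(δw² + δc²) = √(80.8 + 32.4) = 10.6, so δu/u = 0.0758.
Q is then a monomial in u, b, x:
δQ/Q = √((δu/u)² + (1·δb/b)² + (3·δx/x)²) = √(0.00575 + 0.00397 + 0.00608) = 0.126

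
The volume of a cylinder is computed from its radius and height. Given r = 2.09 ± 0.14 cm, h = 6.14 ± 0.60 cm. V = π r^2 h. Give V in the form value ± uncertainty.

84.3 ± 14.0 cm^3

Relative error in a monomial: (δV/V)² = Σ (nᵢ · δxᵢ/xᵢ)².
  (2·δr/r)² = (2×0.0670)² = 0.0179;  (1·δh/h)² = (1×0.0977)² = 0.00955
δV/V = √(0.0275) = 0.166
V = 84.3 cm^3, so δV = 0.166 × 84.3 = 14.0 cm^3.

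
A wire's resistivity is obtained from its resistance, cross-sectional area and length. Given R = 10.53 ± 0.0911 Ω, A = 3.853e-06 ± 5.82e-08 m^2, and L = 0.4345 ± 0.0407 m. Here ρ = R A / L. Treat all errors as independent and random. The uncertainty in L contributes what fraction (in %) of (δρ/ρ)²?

(δρ/ρ)² = (1·δR/R)² + (1·δA/A)² + (-1·δL/L)²
  R term: (1×0.00865)² = 7.48e-05
  A term: (1×0.0151)² = 0.000228
  L term: (-1×0.0937)² = 0.00877
Total = 0.00908. Share from L = 0.00877/0.00908 = 0.967.

96.7%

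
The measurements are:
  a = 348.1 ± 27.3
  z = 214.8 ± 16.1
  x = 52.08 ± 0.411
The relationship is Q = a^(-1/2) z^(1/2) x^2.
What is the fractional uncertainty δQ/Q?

0.0565

Products/powers → add relative errors in quadrature, weighted by exponent:
  (−½·δa/a)² = (-0.5×0.0784)² = 0.00154;  (½·δz/z)² = (0.5×0.0750)² = 0.00140;  (2·δx/x)² = (2×0.00789)² = 0.000249
δQ/Q = √(0.00319) = 0.0565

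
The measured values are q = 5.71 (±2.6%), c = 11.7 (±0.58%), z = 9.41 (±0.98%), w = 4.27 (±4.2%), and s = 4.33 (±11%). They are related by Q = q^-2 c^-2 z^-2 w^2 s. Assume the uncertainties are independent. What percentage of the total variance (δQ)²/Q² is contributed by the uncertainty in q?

(δQ/Q)² = (-2·δq/q)² + (-2·δc/c)² + (-2·δz/z)² + (2·δw/w)² + (1·δs/s)²
  q term: (-2×0.0260)² = 0.00270
  c term: (-2×0.00580)² = 0.000135
  z term: (-2×0.00980)² = 0.000384
  w term: (2×0.0420)² = 0.00706
  s term: (1×0.110)² = 0.0121
Total = 0.0224. Share from q = 0.00270/0.0224 = 0.121.

12.1%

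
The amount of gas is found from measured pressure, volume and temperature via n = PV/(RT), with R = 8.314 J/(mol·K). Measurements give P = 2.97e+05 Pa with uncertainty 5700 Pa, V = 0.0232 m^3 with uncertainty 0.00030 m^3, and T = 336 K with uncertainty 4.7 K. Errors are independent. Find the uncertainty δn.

0.0667 mol

Each factor contributes (exponent × relative error)² to (δn/n)²:
  (1·δP/P)² = (1×0.0192)² = 0.000368;  (1·δV/V)² = (1×0.0129)² = 0.000167;  (-1·δT/T)² = (-1×0.0140)² = 0.000196
δn/n = √(0.000731) = 0.0270
n = 2.47 mol, so δn = 0.0270 × 2.47 = 0.0667 mol.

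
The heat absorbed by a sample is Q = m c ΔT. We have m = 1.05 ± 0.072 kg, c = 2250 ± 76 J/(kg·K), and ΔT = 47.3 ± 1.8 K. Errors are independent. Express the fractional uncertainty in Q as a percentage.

Each factor contributes (exponent × relative error)² to (δQ/Q)²:
  (1·δm/m)² = (1×0.0686)² = 0.00470;  (1·δc/c)² = (1×0.0338)² = 0.00114;  (1·δΔT/ΔT)² = (1×0.0381)² = 0.00145
δQ/Q = √(0.00729) = 0.0854

8.54%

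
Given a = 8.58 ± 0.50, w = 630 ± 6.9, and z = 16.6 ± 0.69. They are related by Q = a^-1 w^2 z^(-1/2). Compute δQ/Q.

0.0656

Relative error in a monomial: (δQ/Q)² = Σ (nᵢ · δxᵢ/xᵢ)².
  (-1·δa/a)² = (-1×0.0583)² = 0.00340;  (2·δw/w)² = (2×0.0110)² = 0.000480;  (−½·δz/z)² = (-0.5×0.0416)² = 0.000432
δQ/Q = √(0.00431) = 0.0656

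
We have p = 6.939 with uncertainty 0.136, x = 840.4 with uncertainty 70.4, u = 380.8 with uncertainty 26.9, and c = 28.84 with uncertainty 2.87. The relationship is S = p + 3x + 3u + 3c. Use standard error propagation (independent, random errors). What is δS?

Each term contributes (cᵢ δxᵢ)² to (δS)²:
  (δp)² = 0.0185;  (3·δx)² = 44600;  (3·δu)² = 6510;  (3·δc)² = 74.1
δS = √(51200) = 226

226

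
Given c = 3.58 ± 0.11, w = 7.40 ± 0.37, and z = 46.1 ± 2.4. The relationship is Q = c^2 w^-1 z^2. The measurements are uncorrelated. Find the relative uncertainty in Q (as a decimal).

0.131

For a monomial Q ∝ c^2, w^-1, z^2, fractional errors add in quadrature:
  (2·δc/c)² = (2×0.0307)² = 0.00378;  (-1·δw/w)² = (-1×0.0500)² = 0.00250;  (2·δz/z)² = (2×0.0521)² = 0.0108
δQ/Q = √(0.0171) = 0.131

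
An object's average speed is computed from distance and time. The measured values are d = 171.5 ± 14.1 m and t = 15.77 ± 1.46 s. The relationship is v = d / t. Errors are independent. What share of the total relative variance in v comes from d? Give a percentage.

44.1%

(δv/v)² = (1·δd/d)² + (-1·δt/t)²
  d term: (1×0.0822)² = 0.00676
  t term: (-1×0.0926)² = 0.00857
Total = 0.0153. Share from d = 0.00676/0.0153 = 0.441.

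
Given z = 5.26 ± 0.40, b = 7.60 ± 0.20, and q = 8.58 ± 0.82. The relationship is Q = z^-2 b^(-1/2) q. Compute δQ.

0.0203

Each factor contributes (exponent × relative error)² to (δQ/Q)²:
  (-2·δz/z)² = (-2×0.0760)² = 0.0231;  (−½·δb/b)² = (-0.5×0.0263)² = 0.000173;  (1·δq/q)² = (1×0.0956)² = 0.00913
δQ/Q = √(0.0324) = 0.180
Q = 0.112, so δQ = 0.180 × 0.112 = 0.0203.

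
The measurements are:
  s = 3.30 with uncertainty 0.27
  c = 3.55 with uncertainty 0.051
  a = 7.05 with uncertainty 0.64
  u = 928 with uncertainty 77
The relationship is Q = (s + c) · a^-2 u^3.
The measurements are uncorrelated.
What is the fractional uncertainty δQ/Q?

Let w = s + c = 6.85. δw = √(δs² + δc²) = √(0.0729 + 0.00260) = 0.275, so δw/w = 0.0401.
Q is then a monomial in w, a, u:
δQ/Q = √((δw/w)² + (-2·δa/a)² + (3·δu/u)²) = √(0.00161 + 0.0330 + 0.0620) = 0.311

0.311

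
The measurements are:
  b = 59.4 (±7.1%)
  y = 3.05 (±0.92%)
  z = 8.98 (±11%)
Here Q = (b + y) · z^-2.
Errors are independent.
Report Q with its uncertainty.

Let u = b + y = 62.4. δu = √(δb² + δy²) = √(17.8 + 0.000787) = 4.22, so δu/u = 0.0675.
Q is then a monomial in u, z:
δQ/Q = √((δu/u)² + (-2·δz/z)²) = √(0.00456 + 0.0484) = 0.230
Q = 0.774, so δQ = 0.230 × 0.774 = 0.178.

0.774 ± 0.178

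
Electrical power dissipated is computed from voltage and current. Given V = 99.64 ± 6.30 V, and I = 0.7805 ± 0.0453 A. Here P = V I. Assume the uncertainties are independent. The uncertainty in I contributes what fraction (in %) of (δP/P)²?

45.7%

(δP/P)² = (1·δV/V)² + (1·δI/I)²
  V term: (1×0.0632)² = 0.00400
  I term: (1×0.0580)² = 0.00337
Total = 0.00737. Share from I = 0.00337/0.00737 = 0.457.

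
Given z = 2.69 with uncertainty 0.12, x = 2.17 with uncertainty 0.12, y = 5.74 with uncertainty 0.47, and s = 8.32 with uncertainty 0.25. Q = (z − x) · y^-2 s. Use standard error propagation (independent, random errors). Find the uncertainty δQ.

0.0481

Let u = z − x = 0.520. δu = √(δz² + δx²) = √(0.0144 + 0.0144) = 0.170, so δu/u = 0.326.
Q is then a monomial in u, y, s:
δQ/Q = √((δu/u)² + (-2·δy/y)² + (1·δs/s)²) = √(0.107 + 0.0268 + 0.000903) = 0.366
Q = 0.131, so δQ = 0.366 × 0.131 = 0.0481.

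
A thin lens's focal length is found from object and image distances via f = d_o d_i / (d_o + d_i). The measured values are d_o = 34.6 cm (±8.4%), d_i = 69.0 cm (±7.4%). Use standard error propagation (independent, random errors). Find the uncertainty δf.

1.41 cm

∂f/∂d_o = (d_i/(d_o+d_i))² = 0.444;  ∂f/∂d_i = (d_o/(d_o+d_i))² = 0.112
δf = √((∂f/∂d_o · δd_o)² + (∂f/∂d_i · δd_i)²) = √(1.66 + 0.324) = 1.41 cm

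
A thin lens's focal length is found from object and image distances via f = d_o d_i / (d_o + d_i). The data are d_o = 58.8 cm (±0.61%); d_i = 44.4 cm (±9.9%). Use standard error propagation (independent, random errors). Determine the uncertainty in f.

∂f/∂d_o = (d_i/(d_o+d_i))² = 0.185;  ∂f/∂d_i = (d_o/(d_o+d_i))² = 0.325
δf = √((∂f/∂d_o · δd_o)² + (∂f/∂d_i · δd_i)²) = √(0.00441 + 2.04) = 1.43 cm

1.43 cm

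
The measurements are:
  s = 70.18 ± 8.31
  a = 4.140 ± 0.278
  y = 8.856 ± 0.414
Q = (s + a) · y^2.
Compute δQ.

850

Let u = s + a = 74.32. δu = √(δs² + δa²) = √(69.1 + 0.0773) = 8.31, so δu/u = 0.112.
Q is then a monomial in u, y:
δQ/Q = √((δu/u)² + (2·δy/y)²) = √(0.0125 + 0.00874) = 0.146
Q = 5829, so δQ = 0.146 × 5829 = 850.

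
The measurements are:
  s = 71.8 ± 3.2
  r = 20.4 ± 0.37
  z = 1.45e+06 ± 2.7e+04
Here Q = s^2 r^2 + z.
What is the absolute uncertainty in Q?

2.08e+05

Let p = s^2·r^2 = 2.15e+06. δp/p = √((2·δs/s)² + (2·δr/r)²) = √(0.00795 + 0.00132) = 0.0962, so δp = 2.06e+05.
Q = p + z: δQ = √(δp² + δz²) = √(4.26e+10 + 7.29e+08) = 2.08e+05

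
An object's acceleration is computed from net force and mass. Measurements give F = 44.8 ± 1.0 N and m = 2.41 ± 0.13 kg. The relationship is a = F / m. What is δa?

a is a product of powers, so relative uncertainties combine in quadrature:
  (1·δF/F)² = (1×0.0223)² = 0.000498;  (-1·δm/m)² = (-1×0.0539)² = 0.00291
δa/a = √(0.00341) = 0.0584
a = 18.6 m/s^2, so δa = 0.0584 × 18.6 = 1.09 m/s^2.

1.09 m/s^2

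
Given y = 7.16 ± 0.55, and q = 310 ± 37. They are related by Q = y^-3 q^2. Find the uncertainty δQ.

Products/powers → add relative errors in quadrature, weighted by exponent:
  (-3·δy/y)² = (-3×0.0768)² = 0.0531;  (2·δq/q)² = (2×0.119)² = 0.0570
δQ/Q = √(0.110) = 0.332
Q = 262, so δQ = 0.332 × 262 = 86.9.

86.9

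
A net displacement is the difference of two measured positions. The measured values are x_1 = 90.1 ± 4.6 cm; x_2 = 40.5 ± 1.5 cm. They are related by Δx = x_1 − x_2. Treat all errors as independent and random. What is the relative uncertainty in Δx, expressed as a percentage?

Absolute uncertainties add in quadrature for a linear combination:
  (δx_1)² = 21.2;  (δx_2)² = 2.25
δΔx = √(23.4) = 4.84 cm
Δx = 49.6 cm, so δΔx/Δx = 4.84/49.6 = 0.0975.

9.75%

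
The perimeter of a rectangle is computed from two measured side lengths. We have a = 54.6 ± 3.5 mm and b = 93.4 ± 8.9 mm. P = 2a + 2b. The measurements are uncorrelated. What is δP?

19.1 mm

P is a linear combination, so absolute uncertainties add in quadrature:
  (2·δa)² = 49.0;  (2·δb)² = 317
δP = √(366) = 19.1 mm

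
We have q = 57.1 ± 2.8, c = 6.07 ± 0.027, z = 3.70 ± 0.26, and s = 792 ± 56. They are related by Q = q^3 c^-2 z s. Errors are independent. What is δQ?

For a monomial Q ∝ q^3, c^-2, z, s, fractional errors add in quadrature:
  (3·δq/q)² = (3×0.0490)² = 0.0216;  (-2·δc/c)² = (-2×0.00445)² = 7.91e-05;  (1·δz/z)² = (1×0.0703)² = 0.00494;  (1·δs/s)² = (1×0.0707)² = 0.00500
δQ/Q = √(0.0317) = 0.178
Q = 1.48e+07, so δQ = 0.178 × 1.48e+07 = 2.63e+06.

2.63e+06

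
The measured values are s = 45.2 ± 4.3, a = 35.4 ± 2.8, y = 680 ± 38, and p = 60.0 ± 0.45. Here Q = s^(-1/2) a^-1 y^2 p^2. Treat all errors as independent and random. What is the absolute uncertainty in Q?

1.02e+06

Relative error in a monomial: (δQ/Q)² = Σ (nᵢ · δxᵢ/xᵢ)².
  (−½·δs/s)² = (-0.5×0.0951)² = 0.00226;  (-1·δa/a)² = (-1×0.0791)² = 0.00626;  (2·δy/y)² = (2×0.0559)² = 0.0125;  (2·δp/p)² = (2×0.00750)² = 0.000225
δQ/Q = √(0.0212) = 0.146
Q = 6.99e+06, so δQ = 0.146 × 6.99e+06 = 1.02e+06.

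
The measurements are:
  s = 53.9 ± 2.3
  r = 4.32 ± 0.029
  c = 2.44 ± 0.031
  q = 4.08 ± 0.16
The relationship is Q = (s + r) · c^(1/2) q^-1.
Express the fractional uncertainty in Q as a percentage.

5.60%

Let u = s + r = 58.2. δu = √(δs² + δr²) = √(5.29 + 0.000841) = 2.30, so δu/u = 0.0395.
Q is then a monomial in u, c, q:
δQ/Q = √((δu/u)² + (½·δc/c)² + (-1·δq/q)²) = √(0.00156 + 4.04e-05 + 0.00154) = 0.0560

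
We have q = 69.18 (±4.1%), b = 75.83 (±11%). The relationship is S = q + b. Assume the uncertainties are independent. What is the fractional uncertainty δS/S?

S is a linear combination, so absolute uncertainties add in quadrature:
  (δq)² = 8.05;  (δb)² = 69.6
δS = √(77.6) = 8.81
S = 145.0, so δS/S = 8.81/145.0 = 0.0608.

0.0608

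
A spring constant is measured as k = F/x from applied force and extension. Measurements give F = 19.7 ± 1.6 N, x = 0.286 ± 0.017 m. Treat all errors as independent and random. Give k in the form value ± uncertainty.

For a monomial k ∝ F, x^-1, fractional errors add in quadrature:
  (1·δF/F)² = (1×0.0812)² = 0.00660;  (-1·δx/x)² = (-1×0.0594)² = 0.00353
δk/k = √(0.0101) = 0.101
k = 68.9 N/m, so δk = 0.101 × 68.9 = 6.93 N/m.

68.9 ± 6.93 N/m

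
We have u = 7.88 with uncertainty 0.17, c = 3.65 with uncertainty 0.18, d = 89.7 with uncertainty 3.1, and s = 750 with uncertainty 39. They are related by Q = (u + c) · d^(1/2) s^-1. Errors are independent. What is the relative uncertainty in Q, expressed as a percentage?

Let w = u + c = 11.5. δw = √(δu² + δc²) = √(0.0289 + 0.0324) = 0.248, so δw/w = 0.0215.
Q is then a monomial in w, d, s:
δQ/Q = √((δw/w)² + (½·δd/d)² + (-1·δs/s)²) = √(0.000461 + 0.000299 + 0.00270) = 0.0589

5.89%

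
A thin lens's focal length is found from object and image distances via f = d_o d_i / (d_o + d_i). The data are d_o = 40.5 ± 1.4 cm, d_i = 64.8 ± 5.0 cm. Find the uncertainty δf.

0.910 cm

∂f/∂d_o = (d_i/(d_o+d_i))² = 0.379;  ∂f/∂d_i = (d_o/(d_o+d_i))² = 0.148
δf = √((∂f/∂d_o · δd_o)² + (∂f/∂d_i · δd_i)²) = √(0.281 + 0.547) = 0.910 cm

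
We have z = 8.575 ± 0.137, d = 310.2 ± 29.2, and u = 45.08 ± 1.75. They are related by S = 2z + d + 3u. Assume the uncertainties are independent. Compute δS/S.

0.0641

For a sum/difference, combine absolute errors in quadrature:
  (2·δz)² = 0.0751;  (δd)² = 853;  (3·δu)² = 27.6
δS = √(880) = 29.7
S = 462.6, so δS/S = 29.7/462.6 = 0.0641.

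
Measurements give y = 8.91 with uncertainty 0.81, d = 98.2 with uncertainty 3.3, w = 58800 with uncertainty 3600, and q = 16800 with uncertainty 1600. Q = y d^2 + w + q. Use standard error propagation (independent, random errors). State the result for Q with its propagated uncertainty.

Let p = y·d^2 = 85900. δp/p = √((1·δy/y)² + (2·δd/d)²) = √(0.00826 + 0.00452) = 0.113, so δp = 9710.
Q = p + w + q: δQ = √(δp² + δw² + δq²) = √(9.44e+07 + 1.3e+07 + 2.56e+06) = 10500
Q = 1.62e+05.

(1.62 ± 0.105) × 10^5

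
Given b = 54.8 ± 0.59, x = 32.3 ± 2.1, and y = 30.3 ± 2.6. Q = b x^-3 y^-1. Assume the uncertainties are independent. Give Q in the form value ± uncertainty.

(5.37 ± 1.15) × 10^-5

Relative error in a monomial: (δQ/Q)² = Σ (nᵢ · δxᵢ/xᵢ)².
  (1·δb/b)² = (1×0.0108)² = 0.000116;  (-3·δx/x)² = (-3×0.0650)² = 0.0380;  (-1·δy/y)² = (-1×0.0858)² = 0.00736
δQ/Q = √(0.0455) = 0.213
Q = 5.37e-05, so δQ = 0.213 × 5.37e-05 = 1.15e-05.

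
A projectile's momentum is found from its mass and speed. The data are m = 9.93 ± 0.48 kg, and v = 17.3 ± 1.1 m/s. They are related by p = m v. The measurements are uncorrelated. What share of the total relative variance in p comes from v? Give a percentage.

63.4%

(δp/p)² = (1·δm/m)² + (1·δv/v)²
  m term: (1×0.0483)² = 0.00234
  v term: (1×0.0636)² = 0.00404
Total = 0.00638. Share from v = 0.00404/0.00638 = 0.634.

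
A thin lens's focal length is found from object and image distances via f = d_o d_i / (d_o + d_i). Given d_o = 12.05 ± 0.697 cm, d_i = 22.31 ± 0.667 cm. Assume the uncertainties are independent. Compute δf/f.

∂f/∂d_o = (d_i/(d_o+d_i))² = 0.422;  ∂f/∂d_i = (d_o/(d_o+d_i))² = 0.123
δf = √((∂f/∂d_o · δd_o)² + (∂f/∂d_i · δd_i)²) = √(0.0863 + 0.00673) = 0.305 cm
f = 7.824 cm, so δf/f = 0.305/7.824 = 0.0390.

0.0390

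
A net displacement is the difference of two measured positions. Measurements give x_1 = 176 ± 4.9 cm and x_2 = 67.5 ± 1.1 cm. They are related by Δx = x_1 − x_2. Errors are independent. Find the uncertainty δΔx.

Each term contributes (cᵢ δxᵢ)² to (δΔx)²:
  (δx_1)² = 24.0;  (δx_2)² = 1.21
δΔx = √(25.2) = 5.02 cm

5.02 cm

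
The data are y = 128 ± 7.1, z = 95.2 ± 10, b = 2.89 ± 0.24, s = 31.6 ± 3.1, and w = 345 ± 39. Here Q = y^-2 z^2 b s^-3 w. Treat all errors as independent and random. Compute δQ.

0.00705

Relative error in a monomial: (δQ/Q)² = Σ (nᵢ · δxᵢ/xᵢ)².
  (-2·δy/y)² = (-2×0.0555)² = 0.0123;  (2·δz/z)² = (2×0.105)² = 0.0441;  (1·δb/b)² = (1×0.0830)² = 0.00690;  (-3·δs/s)² = (-3×0.0981)² = 0.0866;  (1·δw/w)² = (1×0.113)² = 0.0128
δQ/Q = √(0.163) = 0.403
Q = 0.0175, so δQ = 0.403 × 0.0175 = 0.00705.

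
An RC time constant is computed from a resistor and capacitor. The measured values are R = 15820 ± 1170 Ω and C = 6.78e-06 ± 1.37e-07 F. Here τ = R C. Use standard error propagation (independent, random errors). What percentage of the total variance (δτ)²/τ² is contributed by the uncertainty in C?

6.95%

(δτ/τ)² = (1·δR/R)² + (1·δC/C)²
  R term: (1×0.0740)² = 0.00547
  C term: (1×0.0202)² = 0.000408
Total = 0.00588. Share from C = 0.000408/0.00588 = 0.0695.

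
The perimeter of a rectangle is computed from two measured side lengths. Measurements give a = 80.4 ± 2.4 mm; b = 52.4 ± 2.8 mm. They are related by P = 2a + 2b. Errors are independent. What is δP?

7.38 mm

Each term contributes (cᵢ δxᵢ)² to (δP)²:
  (2·δa)² = 23.0;  (2·δb)² = 31.4
δP = √(54.4) = 7.38 mm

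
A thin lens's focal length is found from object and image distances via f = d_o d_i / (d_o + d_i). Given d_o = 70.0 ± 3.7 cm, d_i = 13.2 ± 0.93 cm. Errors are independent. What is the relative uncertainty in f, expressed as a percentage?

5.99%

∂f/∂d_o = (d_i/(d_o+d_i))² = 0.0252;  ∂f/∂d_i = (d_o/(d_o+d_i))² = 0.708
δf = √((∂f/∂d_o · δd_o)² + (∂f/∂d_i · δd_i)²) = √(0.00867 + 0.433) = 0.665 cm
f = 11.1 cm, so δf/f = 0.665/11.1 = 0.0599.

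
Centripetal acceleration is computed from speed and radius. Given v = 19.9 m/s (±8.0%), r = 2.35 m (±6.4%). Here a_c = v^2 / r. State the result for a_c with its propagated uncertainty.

Each factor contributes (exponent × relative error)² to (δa_c/a_c)²:
  (2·δv/v)² = (2×0.0800)² = 0.0256;  (-1·δr/r)² = (-1×0.0640)² = 0.00410
δa_c/a_c = √(0.0297) = 0.172
a_c = 169 m/s^2, so δa_c = 0.172 × 169 = 29.0 m/s^2.

169 ± 29.0 m/s^2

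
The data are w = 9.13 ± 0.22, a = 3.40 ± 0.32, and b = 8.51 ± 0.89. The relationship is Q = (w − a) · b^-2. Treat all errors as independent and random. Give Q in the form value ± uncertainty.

0.0791 ± 0.0174

Let u = w − a = 5.73. δu = √(δw² + δa²) = √(0.0484 + 0.102) = 0.388, so δu/u = 0.0678.
Q is then a monomial in u, b:
δQ/Q = √((δu/u)² + (-2·δb/b)²) = √(0.00459 + 0.0438) = 0.220
Q = 0.0791, so δQ = 0.220 × 0.0791 = 0.0174.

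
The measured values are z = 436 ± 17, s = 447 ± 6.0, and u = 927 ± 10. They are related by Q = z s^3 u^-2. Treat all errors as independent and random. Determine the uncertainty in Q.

Q is a product of powers, so relative uncertainties combine in quadrature:
  (1·δz/z)² = (1×0.0390)² = 0.00152;  (3·δs/s)² = (3×0.0134)² = 0.00162;  (-2·δu/u)² = (-2×0.0108)² = 0.000465
δQ/Q = √(0.00361) = 0.0601
Q = 45300, so δQ = 0.0601 × 45300 = 2720.

2720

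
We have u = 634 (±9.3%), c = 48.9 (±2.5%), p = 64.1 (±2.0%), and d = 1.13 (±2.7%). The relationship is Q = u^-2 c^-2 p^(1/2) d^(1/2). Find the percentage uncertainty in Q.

19.3%

For a monomial Q ∝ u^-2, c^-2, p^(1/2), d^(1/2), fractional errors add in quadrature:
  (-2·δu/u)² = (-2×0.0930)² = 0.0346;  (-2·δc/c)² = (-2×0.0250)² = 0.00250;  (½·δp/p)² = (0.5×0.0200)² = 0.000100;  (½·δd/d)² = (0.5×0.0270)² = 0.000182
δQ/Q = √(0.0374) = 0.193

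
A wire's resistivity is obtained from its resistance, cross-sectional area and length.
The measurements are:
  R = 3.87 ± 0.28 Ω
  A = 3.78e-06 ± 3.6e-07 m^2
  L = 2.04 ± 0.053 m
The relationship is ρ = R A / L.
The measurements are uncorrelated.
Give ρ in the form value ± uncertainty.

Since ρ is a product/quotient, work with relative uncertainties:
  (1·δR/R)² = (1×0.0724)² = 0.00523;  (1·δA/A)² = (1×0.0952)² = 0.00907;  (-1·δL/L)² = (-1×0.0260)² = 0.000675
δρ/ρ = √(0.0150) = 0.122
ρ = 7.17e-06 Ω·m, so δρ = 0.122 × 7.17e-06 = 8.78e-07 Ω·m.

(7.17 ± 0.878) × 10^-6 Ω·m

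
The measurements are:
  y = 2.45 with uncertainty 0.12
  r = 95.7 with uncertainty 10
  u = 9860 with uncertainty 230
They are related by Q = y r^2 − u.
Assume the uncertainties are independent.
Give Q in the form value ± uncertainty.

12600 ± 4820

Let p = y·r^2 = 22400. δp/p = √((1·δy/y)² + (2·δr/r)²) = √(0.00240 + 0.0437) = 0.215, so δp = 4820.
Q = p − u: δQ = √(δp² + δu²) = √(2.32e+07 + 52900) = 4820
Q = 12600.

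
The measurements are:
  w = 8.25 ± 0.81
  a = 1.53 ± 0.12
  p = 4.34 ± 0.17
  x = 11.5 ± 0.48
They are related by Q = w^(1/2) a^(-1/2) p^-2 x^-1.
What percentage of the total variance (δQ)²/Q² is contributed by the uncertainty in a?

13.0%

(δQ/Q)² = (½·δw/w)² + (−½·δa/a)² + (-2·δp/p)² + (-1·δx/x)²
  w term: (0.5×0.0982)² = 0.00241
  a term: (-0.5×0.0784)² = 0.00154
  p term: (-2×0.0392)² = 0.00614
  x term: (-1×0.0417)² = 0.00174
Total = 0.0118. Share from a = 0.00154/0.0118 = 0.130.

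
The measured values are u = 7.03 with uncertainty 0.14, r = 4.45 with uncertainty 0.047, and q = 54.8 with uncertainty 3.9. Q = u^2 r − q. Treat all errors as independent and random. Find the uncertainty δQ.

9.87

Let p = u^2·r = 220. δp/p = √((2·δu/u)² + (1·δr/r)²) = √(0.00159 + 0.000112) = 0.0412, so δp = 9.06.
Q = p − q: δQ = √(δp² + δq²) = √(82.1 + 15.2) = 9.87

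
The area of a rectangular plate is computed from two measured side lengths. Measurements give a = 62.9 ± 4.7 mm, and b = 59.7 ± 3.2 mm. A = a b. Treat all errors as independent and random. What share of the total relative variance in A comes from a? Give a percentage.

66.0%

(δA/A)² = (1·δa/a)² + (1·δb/b)²
  a term: (1×0.0747)² = 0.00558
  b term: (1×0.0536)² = 0.00287
Total = 0.00846. Share from a = 0.00558/0.00846 = 0.660.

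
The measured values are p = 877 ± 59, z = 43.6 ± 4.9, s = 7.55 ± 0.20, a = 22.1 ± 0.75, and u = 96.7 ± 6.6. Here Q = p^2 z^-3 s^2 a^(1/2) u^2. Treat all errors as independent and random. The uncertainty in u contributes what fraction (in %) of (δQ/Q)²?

12.1%

(δQ/Q)² = (2·δp/p)² + (-3·δz/z)² + (2·δs/s)² + (½·δa/a)² + (2·δu/u)²
  p term: (2×0.0673)² = 0.0181
  z term: (-3×0.112)² = 0.114
  s term: (2×0.0265)² = 0.00281
  a term: (0.5×0.0339)² = 0.000288
  u term: (2×0.0683)² = 0.0186
Total = 0.154. Share from u = 0.0186/0.154 = 0.121.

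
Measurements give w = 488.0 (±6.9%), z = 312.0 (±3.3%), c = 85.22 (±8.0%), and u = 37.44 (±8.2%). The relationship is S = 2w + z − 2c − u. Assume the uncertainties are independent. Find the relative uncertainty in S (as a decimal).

Absolute uncertainties add in quadrature for a linear combination:
  (2·δw)² = 4540;  (δz)² = 106;  (2·δc)² = 186;  (δu)² = 9.43
δS = √(4840) = 69.5
S = 1080, so δS/S = 69.5/1080 = 0.0644.

0.0644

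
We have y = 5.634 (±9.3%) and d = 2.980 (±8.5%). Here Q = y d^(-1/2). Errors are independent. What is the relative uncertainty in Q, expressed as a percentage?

For a monomial Q ∝ y, d^(-1/2), fractional errors add in quadrature:
  (1·δy/y)² = (1×0.0930)² = 0.00865;  (−½·δd/d)² = (-0.5×0.0850)² = 0.00181
δQ/Q = √(0.0105) = 0.102

10.2%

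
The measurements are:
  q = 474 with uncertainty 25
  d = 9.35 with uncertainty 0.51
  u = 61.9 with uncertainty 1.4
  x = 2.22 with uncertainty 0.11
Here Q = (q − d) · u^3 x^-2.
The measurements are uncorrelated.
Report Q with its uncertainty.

(2.24 ± 0.294) × 10^7

Let w = q − d = 465. δw = √(δq² + δd²) = √(625 + 0.260) = 25.0, so δw/w = 0.0538.
Q is then a monomial in w, u, x:
δQ/Q = √((δw/w)² + (3·δu/u)² + (-2·δx/x)²) = √(0.00290 + 0.00460 + 0.00982) = 0.132
Q = 2.24e+07, so δQ = 0.132 × 2.24e+07 = 2.94e+06.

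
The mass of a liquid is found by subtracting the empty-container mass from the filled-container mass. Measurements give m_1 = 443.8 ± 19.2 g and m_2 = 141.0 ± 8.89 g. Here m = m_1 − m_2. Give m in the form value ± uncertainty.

m is a linear combination, so absolute uncertainties add in quadrature:
  (δm_1)² = 369;  (δm_2)² = 79.0
δm = √(448) = 21.2 g
m = 302.8 g.

302.8 ± 21.2 g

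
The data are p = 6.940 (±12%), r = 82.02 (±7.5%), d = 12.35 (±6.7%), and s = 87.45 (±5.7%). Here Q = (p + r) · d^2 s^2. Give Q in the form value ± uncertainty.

(1.038 ± 0.196) × 10^8

Let u = p + r = 88.96. δu = √(δp² + δr²) = √(0.694 + 37.8) = 6.21, so δu/u = 0.0698.
Q is then a monomial in u, d, s:
δQ/Q = √((δu/u)² + (2·δd/d)² + (2·δs/s)²) = √(0.00487 + 0.0180 + 0.0130) = 0.189
Q = 1.038e+08, so δQ = 0.189 × 1.038e+08 = 1.96e+07.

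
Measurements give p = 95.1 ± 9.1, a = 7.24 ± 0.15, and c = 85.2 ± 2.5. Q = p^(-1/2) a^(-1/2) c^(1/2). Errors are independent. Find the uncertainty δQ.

Since Q is a product/quotient, work with relative uncertainties:
  (−½·δp/p)² = (-0.5×0.0957)² = 0.00229;  (−½·δa/a)² = (-0.5×0.0207)² = 0.000107;  (½·δc/c)² = (0.5×0.0293)² = 0.000215
δQ/Q = √(0.00261) = 0.0511
Q = 0.352, so δQ = 0.0511 × 0.352 = 0.0180.

0.0180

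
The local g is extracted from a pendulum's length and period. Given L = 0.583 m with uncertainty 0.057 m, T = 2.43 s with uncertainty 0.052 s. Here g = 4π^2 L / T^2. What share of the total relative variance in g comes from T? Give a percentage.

16.1%

(δg/g)² = (1·δL/L)² + (-2·δT/T)²
  L term: (1×0.0978)² = 0.00956
  T term: (-2×0.0214)² = 0.00183
Total = 0.0114. Share from T = 0.00183/0.0114 = 0.161.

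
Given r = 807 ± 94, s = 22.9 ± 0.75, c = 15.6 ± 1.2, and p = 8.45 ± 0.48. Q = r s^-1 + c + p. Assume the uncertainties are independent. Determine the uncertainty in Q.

4.46

Let w = r·s^-1 = 35.2. δw/w = √((1·δr/r)² + (-1·δs/s)²) = √(0.0136 + 0.00107) = 0.121, so δw = 4.26.
Q = w + c + p: δQ = √(δw² + δc² + δp²) = √(18.2 + 1.44 + 0.230) = 4.46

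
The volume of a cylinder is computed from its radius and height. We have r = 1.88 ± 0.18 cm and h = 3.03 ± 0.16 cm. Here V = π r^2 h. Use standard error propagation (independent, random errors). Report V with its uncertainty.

33.6 ± 6.68 cm^3

Products/powers → add relative errors in quadrature, weighted by exponent:
  (2·δr/r)² = (2×0.0957)² = 0.0367;  (1·δh/h)² = (1×0.0528)² = 0.00279
δV/V = √(0.0395) = 0.199
V = 33.6 cm^3, so δV = 0.199 × 33.6 = 6.68 cm^3.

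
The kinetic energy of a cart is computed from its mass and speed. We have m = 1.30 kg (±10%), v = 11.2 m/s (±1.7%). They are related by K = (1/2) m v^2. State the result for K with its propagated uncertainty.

For a monomial K ∝ m, v^2, fractional errors add in quadrature:
  (1·δm/m)² = (1×0.100)² = 0.0100;  (2·δv/v)² = (2×0.0170)² = 0.00116
δK/K = √(0.0112) = 0.106
K = 81.5 J, so δK = 0.106 × 81.5 = 8.61 J.

81.5 ± 8.61 J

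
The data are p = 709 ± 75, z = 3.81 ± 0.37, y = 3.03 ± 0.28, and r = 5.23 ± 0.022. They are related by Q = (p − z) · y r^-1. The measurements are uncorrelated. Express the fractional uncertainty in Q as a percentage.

14.1%

Let u = p − z = 705. δu = √(δp² + δz²) = √(5620 + 0.137) = 75.0, so δu/u = 0.106.
Q is then a monomial in u, y, r:
δQ/Q = √((δu/u)² + (1·δy/y)² + (-1·δr/r)²) = √(0.0113 + 0.00854 + 1.77e-05) = 0.141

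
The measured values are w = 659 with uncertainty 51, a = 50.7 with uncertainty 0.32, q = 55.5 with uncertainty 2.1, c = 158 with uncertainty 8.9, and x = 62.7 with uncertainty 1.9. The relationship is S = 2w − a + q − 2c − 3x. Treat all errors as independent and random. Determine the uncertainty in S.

Absolute uncertainties add in quadrature for a linear combination:
  (2·δw)² = 10400;  (δa)² = 0.102;  (δq)² = 4.41;  (2·δc)² = 317;  (3·δx)² = 32.5
δS = √(10800) = 104

104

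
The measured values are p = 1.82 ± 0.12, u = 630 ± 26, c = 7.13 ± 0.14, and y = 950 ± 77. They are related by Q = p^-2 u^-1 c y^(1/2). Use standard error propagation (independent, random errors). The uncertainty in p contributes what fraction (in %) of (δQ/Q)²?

82.3%

(δQ/Q)² = (-2·δp/p)² + (-1·δu/u)² + (1·δc/c)² + (½·δy/y)²
  p term: (-2×0.0659)² = 0.0174
  u term: (-1×0.0413)² = 0.00170
  c term: (1×0.0196)² = 0.000386
  y term: (0.5×0.0811)² = 0.00164
Total = 0.0211. Share from p = 0.0174/0.0211 = 0.823.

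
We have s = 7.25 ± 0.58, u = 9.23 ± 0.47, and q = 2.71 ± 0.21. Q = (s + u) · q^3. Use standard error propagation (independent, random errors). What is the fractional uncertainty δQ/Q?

Let w = s + u = 16.5. δw = √(δs² + δu²) = √(0.336 + 0.221) = 0.747, so δw/w = 0.0453.
Q is then a monomial in w, q:
δQ/Q = √((δw/w)² + (3·δq/q)²) = √(0.00205 + 0.0540) = 0.237

0.237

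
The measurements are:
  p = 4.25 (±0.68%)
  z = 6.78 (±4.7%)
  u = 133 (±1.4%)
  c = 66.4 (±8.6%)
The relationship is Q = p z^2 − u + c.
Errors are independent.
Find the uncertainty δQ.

19.4

Let w = p·z^2 = 195. δw/w = √((1·δp/p)² + (2·δz/z)²) = √(4.62e-05 + 0.00884) = 0.0942, so δw = 18.4.
Q = w − u + c: δQ = √(δw² + δu² + δc²) = √(339 + 3.47 + 32.6) = 19.4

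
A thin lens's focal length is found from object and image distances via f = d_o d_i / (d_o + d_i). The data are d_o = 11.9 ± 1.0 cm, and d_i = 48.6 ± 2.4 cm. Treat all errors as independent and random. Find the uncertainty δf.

∂f/∂d_o = (d_i/(d_o+d_i))² = 0.645;  ∂f/∂d_i = (d_o/(d_o+d_i))² = 0.0387
δf = √((∂f/∂d_o · δd_o)² + (∂f/∂d_i · δd_i)²) = √(0.416 + 0.00862) = 0.652 cm

0.652 cm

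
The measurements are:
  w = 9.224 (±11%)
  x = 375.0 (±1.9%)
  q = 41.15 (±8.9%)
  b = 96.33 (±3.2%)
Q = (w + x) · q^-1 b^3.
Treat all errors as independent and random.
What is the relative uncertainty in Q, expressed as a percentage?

Let u = w + x = 384.2. δu = √(δw² + δx²) = √(1.03 + 50.8) = 7.20, so δu/u = 0.0187.
Q is then a monomial in u, q, b:
δQ/Q = √((δu/u)² + (-1·δq/q)² + (3·δb/b)²) = √(0.000351 + 0.00792 + 0.00922) = 0.132

13.2%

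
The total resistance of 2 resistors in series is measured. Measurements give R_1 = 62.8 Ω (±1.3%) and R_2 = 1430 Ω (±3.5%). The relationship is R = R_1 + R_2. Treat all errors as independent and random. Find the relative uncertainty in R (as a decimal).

R is a linear combination, so absolute uncertainties add in quadrature:
  (δR_1)² = 0.667;  (δR_2)² = 2510
δR = √(2510) = 50.1 Ω
R = 1490 Ω, so δR/R = 50.1/1490 = 0.0335.

0.0335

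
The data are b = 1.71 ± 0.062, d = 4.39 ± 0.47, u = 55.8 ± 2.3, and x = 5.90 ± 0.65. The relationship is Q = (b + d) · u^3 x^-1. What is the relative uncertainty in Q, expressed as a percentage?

18.3%

Let w = b + d = 6.10. δw = √(δb² + δd²) = √(0.00384 + 0.221) = 0.474, so δw/w = 0.0777.
Q is then a monomial in w, u, x:
δQ/Q = √((δw/w)² + (3·δu/u)² + (-1·δx/x)²) = √(0.00604 + 0.0153 + 0.0121) = 0.183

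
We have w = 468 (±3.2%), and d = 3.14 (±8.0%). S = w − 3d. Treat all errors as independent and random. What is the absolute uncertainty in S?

Each term contributes (cᵢ δxᵢ)² to (δS)²:
  (δw)² = 224;  (3·δd)² = 0.568
δS = √(225) = 15.0

15.0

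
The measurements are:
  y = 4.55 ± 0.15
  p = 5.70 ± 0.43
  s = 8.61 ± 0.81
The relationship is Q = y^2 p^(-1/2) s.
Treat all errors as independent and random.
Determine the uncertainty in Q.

9.03

Products/powers → add relative errors in quadrature, weighted by exponent:
  (2·δy/y)² = (2×0.0330)² = 0.00435;  (−½·δp/p)² = (-0.5×0.0754)² = 0.00142;  (1·δs/s)² = (1×0.0941)² = 0.00885
δQ/Q = √(0.0146) = 0.121
Q = 74.7, so δQ = 0.121 × 74.7 = 9.03.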